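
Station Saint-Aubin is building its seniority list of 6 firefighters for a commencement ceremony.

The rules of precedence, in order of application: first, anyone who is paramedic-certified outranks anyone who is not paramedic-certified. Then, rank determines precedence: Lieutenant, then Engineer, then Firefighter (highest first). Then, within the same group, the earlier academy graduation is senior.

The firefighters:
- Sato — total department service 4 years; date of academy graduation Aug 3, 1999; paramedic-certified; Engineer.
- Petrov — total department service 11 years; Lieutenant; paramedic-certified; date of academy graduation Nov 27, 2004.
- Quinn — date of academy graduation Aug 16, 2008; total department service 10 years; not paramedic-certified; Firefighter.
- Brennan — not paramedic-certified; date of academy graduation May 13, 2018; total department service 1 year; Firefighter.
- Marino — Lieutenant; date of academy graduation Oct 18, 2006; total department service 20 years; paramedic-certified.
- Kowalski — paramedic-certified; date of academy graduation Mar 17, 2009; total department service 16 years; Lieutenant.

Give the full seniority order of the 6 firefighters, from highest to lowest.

By the first rule: Petrov, Marino, Kowalski and Sato (each paramedic-certified); then Quinn and Brennan (both not paramedic-certified).
Among Petrov, Marino, Kowalski and Sato, by rank: Petrov, Marino and Kowalski (Lieutenant) before Sato (Engineer).
Among Petrov, Marino and Kowalski, by date of academy graduation (earlier first): Petrov (Nov 27, 2004) before Marino (Oct 18, 2006) before Kowalski (Mar 17, 2009).
Quinn and Brennan are each Firefighter, so the next rule applies.
Among Quinn and Brennan, by date of academy graduation (earlier first): Quinn (Aug 16, 2008) before Brennan (May 13, 2018).
Full order: Petrov, Marino, Kowalski, Sato, Quinn, Brennan.

Petrov, Marino, Kowalski, Sato, Quinn, Brennan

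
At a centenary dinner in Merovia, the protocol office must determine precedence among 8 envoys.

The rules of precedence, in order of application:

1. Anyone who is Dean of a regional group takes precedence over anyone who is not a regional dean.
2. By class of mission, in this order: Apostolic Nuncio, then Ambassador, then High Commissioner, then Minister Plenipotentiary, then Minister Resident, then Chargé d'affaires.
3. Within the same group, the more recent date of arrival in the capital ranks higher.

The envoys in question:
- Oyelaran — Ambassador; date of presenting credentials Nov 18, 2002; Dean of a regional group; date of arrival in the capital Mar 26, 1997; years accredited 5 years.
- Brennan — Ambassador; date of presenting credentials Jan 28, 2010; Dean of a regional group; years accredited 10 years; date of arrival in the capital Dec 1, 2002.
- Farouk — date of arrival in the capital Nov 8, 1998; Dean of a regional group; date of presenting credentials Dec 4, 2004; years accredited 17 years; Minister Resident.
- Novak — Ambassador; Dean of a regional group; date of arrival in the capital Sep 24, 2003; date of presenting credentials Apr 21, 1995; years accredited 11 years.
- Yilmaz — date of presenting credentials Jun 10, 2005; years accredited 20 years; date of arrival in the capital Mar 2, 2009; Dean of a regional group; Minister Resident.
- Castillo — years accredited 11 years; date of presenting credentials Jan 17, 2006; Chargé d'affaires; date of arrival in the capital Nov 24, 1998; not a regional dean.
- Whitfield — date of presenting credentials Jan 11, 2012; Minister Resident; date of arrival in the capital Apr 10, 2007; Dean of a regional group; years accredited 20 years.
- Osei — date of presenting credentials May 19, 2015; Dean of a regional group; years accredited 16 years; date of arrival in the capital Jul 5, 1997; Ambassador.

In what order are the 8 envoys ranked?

By the first rule: Novak, Brennan, Osei, Oyelaran, Yilmaz, Whitfield and Farouk (each Dean of a regional group); then Castillo (not a regional dean).
Among Novak, Brennan, Osei, Oyelaran, Yilmaz, Whitfield and Farouk, by class of mission: Novak, Brennan, Osei and Oyelaran (Ambassador) before Yilmaz, Whitfield and Farouk (Minister Resident).
Among Novak, Brennan, Osei and Oyelaran, by date of arrival in the capital (later first): Novak (Sep 24, 2003) before Brennan (Dec 1, 2002) before Osei (Jul 5, 1997) before Oyelaran (Mar 26, 1997).
Among Yilmaz, Whitfield and Farouk, by date of arrival in the capital (later first): Yilmaz (Mar 2, 2009) before Whitfield (Apr 10, 2007) before Farouk (Nov 8, 1998).
Full order: Novak, Brennan, Osei, Oyelaran, Yilmaz, Whitfield, Farouk, Castillo.

Novak, Brennan, Osei, Oyelaran, Yilmaz, Whitfield, Farouk, Castillo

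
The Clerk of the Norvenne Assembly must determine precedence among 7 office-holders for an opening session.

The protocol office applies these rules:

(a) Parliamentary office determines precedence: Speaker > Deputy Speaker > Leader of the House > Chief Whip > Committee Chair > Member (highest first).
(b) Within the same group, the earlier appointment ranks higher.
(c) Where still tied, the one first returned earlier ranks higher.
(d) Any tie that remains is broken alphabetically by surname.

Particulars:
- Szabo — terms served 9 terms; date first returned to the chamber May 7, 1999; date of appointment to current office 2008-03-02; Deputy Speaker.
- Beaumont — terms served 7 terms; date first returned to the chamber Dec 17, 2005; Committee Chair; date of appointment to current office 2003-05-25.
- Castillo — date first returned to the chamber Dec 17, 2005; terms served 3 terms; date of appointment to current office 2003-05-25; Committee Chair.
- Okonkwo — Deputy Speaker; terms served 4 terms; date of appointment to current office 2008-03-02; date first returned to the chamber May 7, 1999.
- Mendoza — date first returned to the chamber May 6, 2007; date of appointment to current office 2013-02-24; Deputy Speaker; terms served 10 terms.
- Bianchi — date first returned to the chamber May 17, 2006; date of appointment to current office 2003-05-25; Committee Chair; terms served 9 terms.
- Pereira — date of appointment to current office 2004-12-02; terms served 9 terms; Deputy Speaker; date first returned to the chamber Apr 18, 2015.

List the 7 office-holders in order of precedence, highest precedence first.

Pereira, Okonkwo, Szabo, Mendoza, Beaumont, Castillo, Bianchi

By parliamentary office: Pereira, Okonkwo, Szabo and Mendoza (Deputy Speaker); then Beaumont, Castillo and Bianchi (Committee Chair).
Among Pereira, Okonkwo, Szabo and Mendoza, by date of appointment to current office (earlier first): Pereira (2004-12-02) before Okonkwo and Szabo (2008-03-02) before Mendoza (2013-02-24).
Okonkwo and Szabo both have date first returned to the chamber May 7, 1999, so the next rule applies.
Among Okonkwo and Szabo, alphabetically by surname: Okonkwo before Szabo.
Beaumont, Castillo and Bianchi all have date of appointment to current office 2003-05-25, so the next rule applies.
Among Beaumont, Castillo and Bianchi, by date first returned to the chamber (earlier first): Beaumont and Castillo (Dec 17, 2005) before Bianchi (May 17, 2006).
Among Beaumont and Castillo, alphabetically by surname: Beaumont before Castillo.
Full order: Pereira, Okonkwo, Szabo, Mendoza, Beaumont, Castillo, Bianchi.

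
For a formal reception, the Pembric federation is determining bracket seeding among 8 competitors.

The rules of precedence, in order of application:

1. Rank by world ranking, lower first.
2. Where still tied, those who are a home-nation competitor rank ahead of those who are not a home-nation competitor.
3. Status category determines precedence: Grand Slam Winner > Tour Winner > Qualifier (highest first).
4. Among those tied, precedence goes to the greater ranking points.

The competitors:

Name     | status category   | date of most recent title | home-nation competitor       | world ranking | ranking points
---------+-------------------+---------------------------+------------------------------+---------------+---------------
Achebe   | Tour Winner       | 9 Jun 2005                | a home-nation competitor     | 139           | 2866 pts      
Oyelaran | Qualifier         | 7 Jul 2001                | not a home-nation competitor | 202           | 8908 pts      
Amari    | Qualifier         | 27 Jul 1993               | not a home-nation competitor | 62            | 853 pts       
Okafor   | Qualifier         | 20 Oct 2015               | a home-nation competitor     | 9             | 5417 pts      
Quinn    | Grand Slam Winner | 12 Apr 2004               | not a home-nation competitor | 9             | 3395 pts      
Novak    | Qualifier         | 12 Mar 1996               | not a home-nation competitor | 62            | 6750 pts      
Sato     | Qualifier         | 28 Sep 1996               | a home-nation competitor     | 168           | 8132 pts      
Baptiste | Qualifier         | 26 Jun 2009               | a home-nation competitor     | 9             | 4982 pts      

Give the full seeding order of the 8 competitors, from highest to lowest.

Okafor, Baptiste, Quinn, Novak, Amari, Achebe, Sato, Oyelaran

By world ranking (lower first): Okafor, Baptiste and Quinn (each 9); then Novak and Amari (both 62); then Achebe (139); then Sato (168); then Oyelaran (202).
Among Okafor, Baptiste and Quinn, a home-nation competitor before not a home-nation competitor: Okafor and Baptiste (a home-nation competitor) before Quinn (not a home-nation competitor).
Okafor and Baptiste are each Qualifier, so the next rule applies.
Among Okafor and Baptiste, by ranking points (higher first): Okafor (5417 pts) before Baptiste (4982 pts).
Novak and Amari are each not a home-nation competitor, so the next rule applies.
Novak and Amari are each Qualifier, so the next rule applies.
Among Novak and Amari, by ranking points (higher first): Novak (6750 pts) before Amari (853 pts).
Full order: Okafor, Baptiste, Quinn, Novak, Amari, Achebe, Sato, Oyelaran.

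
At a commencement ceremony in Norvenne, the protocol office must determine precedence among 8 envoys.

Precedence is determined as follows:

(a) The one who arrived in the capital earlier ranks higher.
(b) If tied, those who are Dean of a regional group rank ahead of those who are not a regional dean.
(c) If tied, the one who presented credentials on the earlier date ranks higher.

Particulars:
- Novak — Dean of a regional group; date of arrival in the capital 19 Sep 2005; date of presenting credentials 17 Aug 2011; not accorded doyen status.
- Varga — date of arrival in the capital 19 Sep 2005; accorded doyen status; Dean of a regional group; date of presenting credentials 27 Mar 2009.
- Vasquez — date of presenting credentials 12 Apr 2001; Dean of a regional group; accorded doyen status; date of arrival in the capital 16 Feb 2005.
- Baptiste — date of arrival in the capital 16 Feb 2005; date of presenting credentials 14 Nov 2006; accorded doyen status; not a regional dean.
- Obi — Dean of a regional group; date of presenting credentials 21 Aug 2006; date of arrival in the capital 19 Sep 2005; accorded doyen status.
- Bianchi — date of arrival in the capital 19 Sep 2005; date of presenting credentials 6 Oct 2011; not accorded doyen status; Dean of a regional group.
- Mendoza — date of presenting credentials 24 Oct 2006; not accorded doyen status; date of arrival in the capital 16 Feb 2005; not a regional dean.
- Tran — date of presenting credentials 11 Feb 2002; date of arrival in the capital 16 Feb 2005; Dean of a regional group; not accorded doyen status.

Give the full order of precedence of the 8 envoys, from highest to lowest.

By date of arrival in the capital (earlier first): Vasquez, Tran, Mendoza and Baptiste (each 16 Feb 2005); then Obi, Varga, Novak and Bianchi (each 19 Sep 2005).
Among Vasquez, Tran, Mendoza and Baptiste, Dean of a regional group before not a regional dean: Vasquez and Tran (Dean of a regional group) before Mendoza and Baptiste (not a regional dean).
Among Vasquez and Tran, by date of presenting credentials (earlier first): Vasquez (12 Apr 2001) before Tran (11 Feb 2002).
Among Mendoza and Baptiste, by date of presenting credentials (earlier first): Mendoza (24 Oct 2006) before Baptiste (14 Nov 2006).
Obi, Varga, Novak and Bianchi are each Dean of a regional group, so the next rule applies.
Among Obi, Varga, Novak and Bianchi, by date of presenting credentials (earlier first): Obi (21 Aug 2006) before Varga (27 Mar 2009) before Novak (17 Aug 2011) before Bianchi (6 Oct 2011).
Full order: Vasquez, Tran, Mendoza, Baptiste, Obi, Varga, Novak, Bianchi.

Vasquez, Tran, Mendoza, Baptiste, Obi, Varga, Novak, Bianchi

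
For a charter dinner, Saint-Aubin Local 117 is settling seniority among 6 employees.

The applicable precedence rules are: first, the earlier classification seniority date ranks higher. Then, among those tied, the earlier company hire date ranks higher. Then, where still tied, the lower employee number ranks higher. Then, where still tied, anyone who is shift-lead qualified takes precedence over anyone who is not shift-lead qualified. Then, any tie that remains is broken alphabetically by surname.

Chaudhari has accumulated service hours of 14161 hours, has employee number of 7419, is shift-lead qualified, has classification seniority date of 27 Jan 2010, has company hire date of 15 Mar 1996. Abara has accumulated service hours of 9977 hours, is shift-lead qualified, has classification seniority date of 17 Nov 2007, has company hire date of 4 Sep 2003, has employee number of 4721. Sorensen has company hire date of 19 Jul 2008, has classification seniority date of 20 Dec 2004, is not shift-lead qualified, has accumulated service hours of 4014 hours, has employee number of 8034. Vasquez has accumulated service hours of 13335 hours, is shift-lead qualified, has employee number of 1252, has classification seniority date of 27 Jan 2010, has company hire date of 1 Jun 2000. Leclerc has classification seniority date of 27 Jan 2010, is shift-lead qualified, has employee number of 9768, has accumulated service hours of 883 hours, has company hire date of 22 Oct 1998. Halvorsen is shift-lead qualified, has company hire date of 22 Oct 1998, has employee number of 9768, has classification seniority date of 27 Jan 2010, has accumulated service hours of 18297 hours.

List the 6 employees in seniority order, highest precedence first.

Sorensen, Abara, Chaudhari, Halvorsen, Leclerc, Vasquez

By classification seniority date (earlier first): Sorensen (20 Dec 2004); then Abara (17 Nov 2007); then Chaudhari, Halvorsen, Leclerc and Vasquez (each 27 Jan 2010).
Among Chaudhari, Halvorsen, Leclerc and Vasquez, by company hire date (earlier first): Chaudhari (15 Mar 1996) before Halvorsen and Leclerc (22 Oct 1998) before Vasquez (1 Jun 2000).
Halvorsen and Leclerc both have employee number 9768, so the next rule applies.
Halvorsen and Leclerc are each shift-lead qualified, so the next rule applies.
Among Halvorsen and Leclerc, alphabetically by surname: Halvorsen before Leclerc.
Full order: Sorensen, Abara, Chaudhari, Halvorsen, Leclerc, Vasquez.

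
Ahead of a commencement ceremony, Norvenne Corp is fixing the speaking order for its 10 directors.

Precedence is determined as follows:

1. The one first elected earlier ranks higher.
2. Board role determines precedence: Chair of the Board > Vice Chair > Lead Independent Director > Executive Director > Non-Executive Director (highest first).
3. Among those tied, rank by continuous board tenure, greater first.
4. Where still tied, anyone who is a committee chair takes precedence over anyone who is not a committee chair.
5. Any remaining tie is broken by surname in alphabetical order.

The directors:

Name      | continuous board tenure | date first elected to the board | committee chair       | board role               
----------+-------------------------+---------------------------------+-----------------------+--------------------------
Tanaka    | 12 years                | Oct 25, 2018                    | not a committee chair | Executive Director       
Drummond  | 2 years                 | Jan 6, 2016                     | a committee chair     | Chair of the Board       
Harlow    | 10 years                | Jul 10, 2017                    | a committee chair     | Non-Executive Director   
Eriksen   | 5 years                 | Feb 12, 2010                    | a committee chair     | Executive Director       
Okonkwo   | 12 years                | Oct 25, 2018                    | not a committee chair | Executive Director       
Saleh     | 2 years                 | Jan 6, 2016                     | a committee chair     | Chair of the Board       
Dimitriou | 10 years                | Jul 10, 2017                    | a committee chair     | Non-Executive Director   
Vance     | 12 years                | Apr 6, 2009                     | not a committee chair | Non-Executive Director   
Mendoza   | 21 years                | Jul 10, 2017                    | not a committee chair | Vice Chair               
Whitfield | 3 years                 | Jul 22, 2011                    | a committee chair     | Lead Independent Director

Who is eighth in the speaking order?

Harlow

By date first elected to the board (earlier first): Vance (Apr 6, 2009); then Eriksen (Feb 12, 2010); then Whitfield (Jul 22, 2011); then Drummond and Saleh (both Jan 6, 2016); then Mendoza, Dimitriou and Harlow (each Jul 10, 2017); then Okonkwo and Tanaka (both Oct 25, 2018).
Drummond and Saleh are each Chair of the Board, so the next rule applies.
Drummond and Saleh both have continuous board tenure 2 years, so the next rule applies.
Drummond and Saleh are each a committee chair, so the next rule applies.
Among Drummond and Saleh, alphabetically by surname: Drummond before Saleh.
Among Mendoza, Dimitriou and Harlow, by board role: Mendoza (Vice Chair) before Dimitriou and Harlow (Non-Executive Director).
Dimitriou and Harlow both have continuous board tenure 10 years, so the next rule applies.
Dimitriou and Harlow are each a committee chair, so the next rule applies.
Among Dimitriou and Harlow, alphabetically by surname: Dimitriou before Harlow.
Okonkwo and Tanaka are each Executive Director, so the next rule applies.
Okonkwo and Tanaka both have continuous board tenure 12 years, so the next rule applies.
Okonkwo and Tanaka are each not a committee chair, so the next rule applies.
Among Okonkwo and Tanaka, alphabetically by surname: Okonkwo before Tanaka.
Order: Vance, Eriksen, Whitfield, Drummond, Saleh, Mendoza, Dimitriou, Harlow, Okonkwo, Tanaka.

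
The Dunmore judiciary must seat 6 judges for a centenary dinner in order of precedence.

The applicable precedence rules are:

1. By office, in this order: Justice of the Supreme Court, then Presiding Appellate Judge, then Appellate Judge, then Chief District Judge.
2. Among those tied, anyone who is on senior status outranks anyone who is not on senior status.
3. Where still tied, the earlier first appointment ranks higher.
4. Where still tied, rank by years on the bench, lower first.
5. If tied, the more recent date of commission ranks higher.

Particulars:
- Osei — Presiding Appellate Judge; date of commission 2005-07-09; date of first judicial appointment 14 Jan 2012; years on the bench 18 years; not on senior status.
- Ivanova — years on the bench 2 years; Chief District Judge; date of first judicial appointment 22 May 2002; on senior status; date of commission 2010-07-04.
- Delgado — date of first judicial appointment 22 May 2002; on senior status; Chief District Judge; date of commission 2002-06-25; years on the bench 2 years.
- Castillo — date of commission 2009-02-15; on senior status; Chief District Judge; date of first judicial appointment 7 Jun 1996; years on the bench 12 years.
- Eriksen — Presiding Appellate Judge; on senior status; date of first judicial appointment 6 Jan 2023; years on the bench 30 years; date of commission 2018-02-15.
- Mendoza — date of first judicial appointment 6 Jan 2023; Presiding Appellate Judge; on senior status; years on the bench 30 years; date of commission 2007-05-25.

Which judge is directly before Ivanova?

Castillo

By office: Eriksen, Mendoza and Osei (Presiding Appellate Judge); then Castillo, Ivanova and Delgado (Chief District Judge).
Among Eriksen, Mendoza and Osei, on senior status before not on senior status: Eriksen and Mendoza (on senior status) before Osei (not on senior status).
Eriksen and Mendoza both have date of first judicial appointment 6 Jan 2023, so the next rule applies.
Eriksen and Mendoza both have years on the bench 30 years, so the next rule applies.
Among Eriksen and Mendoza, by date of commission (later first): Eriksen (2018-02-15) before Mendoza (2007-05-25).
Castillo, Ivanova and Delgado are each on senior status, so the next rule applies.
Among Castillo, Ivanova and Delgado, by date of first judicial appointment (earlier first): Castillo (7 Jun 1996) before Ivanova and Delgado (22 May 2002).
Ivanova and Delgado both have years on the bench 2 years, so the next rule applies.
Among Ivanova and Delgado, by date of commission (later first): Ivanova (2010-07-04) before Delgado (2002-06-25).
Order: Eriksen, Mendoza, Osei, Castillo, Ivanova, Delgado.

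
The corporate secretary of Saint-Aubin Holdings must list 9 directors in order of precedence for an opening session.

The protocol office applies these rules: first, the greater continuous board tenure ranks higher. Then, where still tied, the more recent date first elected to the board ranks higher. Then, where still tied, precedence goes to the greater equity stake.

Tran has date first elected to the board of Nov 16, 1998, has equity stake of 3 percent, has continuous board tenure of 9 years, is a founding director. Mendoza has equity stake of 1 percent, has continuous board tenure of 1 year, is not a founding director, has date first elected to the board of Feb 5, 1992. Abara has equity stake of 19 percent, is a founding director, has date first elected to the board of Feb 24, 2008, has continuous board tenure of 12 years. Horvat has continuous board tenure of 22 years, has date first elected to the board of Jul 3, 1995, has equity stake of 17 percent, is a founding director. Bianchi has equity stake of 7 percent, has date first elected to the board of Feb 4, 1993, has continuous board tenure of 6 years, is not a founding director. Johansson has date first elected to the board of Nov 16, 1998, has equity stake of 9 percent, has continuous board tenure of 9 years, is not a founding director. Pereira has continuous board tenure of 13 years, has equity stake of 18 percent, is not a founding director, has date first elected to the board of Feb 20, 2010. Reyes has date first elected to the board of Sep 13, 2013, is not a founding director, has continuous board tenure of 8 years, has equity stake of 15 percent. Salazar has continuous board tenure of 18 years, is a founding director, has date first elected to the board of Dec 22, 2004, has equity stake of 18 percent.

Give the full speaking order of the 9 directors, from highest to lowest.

Horvat, Salazar, Pereira, Abara, Johansson, Tran, Reyes, Bianchi, Mendoza

By continuous board tenure (higher first): Horvat (22 years); then Salazar (18 years); then Pereira (13 years); then Abara (12 years); then Johansson and Tran (both 9 years); then Reyes (8 years); then Bianchi (6 years); then Mendoza (1 year).
Johansson and Tran both have date first elected to the board Nov 16, 1998, so the next rule applies.
Among Johansson and Tran, by equity stake (higher first): Johansson (9 percent) before Tran (3 percent).
Full order: Horvat, Salazar, Pereira, Abara, Johansson, Tran, Reyes, Bianchi, Mendoza.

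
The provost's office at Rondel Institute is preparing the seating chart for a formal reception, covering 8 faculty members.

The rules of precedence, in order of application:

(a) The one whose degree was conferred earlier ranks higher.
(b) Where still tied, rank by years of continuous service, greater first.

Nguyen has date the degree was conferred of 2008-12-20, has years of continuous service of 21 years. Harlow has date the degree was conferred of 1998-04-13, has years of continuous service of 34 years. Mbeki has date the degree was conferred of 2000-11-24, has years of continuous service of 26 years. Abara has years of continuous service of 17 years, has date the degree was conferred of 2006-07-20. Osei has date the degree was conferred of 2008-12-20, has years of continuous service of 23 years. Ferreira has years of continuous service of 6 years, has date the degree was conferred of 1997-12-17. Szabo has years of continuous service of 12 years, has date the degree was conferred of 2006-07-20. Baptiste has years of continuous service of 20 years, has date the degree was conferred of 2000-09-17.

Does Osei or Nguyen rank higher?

By date the degree was conferred (earlier first): Ferreira (1997-12-17); then Harlow (1998-04-13); then Baptiste (2000-09-17); then Mbeki (2000-11-24); then Abara and Szabo (both 2006-07-20); then Osei and Nguyen (both 2008-12-20).
Among Abara and Szabo, by years of continuous service (higher first): Abara (17 years) before Szabo (12 years).
Among Osei and Nguyen, by years of continuous service (higher first): Osei (23 years) before Nguyen (21 years).
So Osei takes precedence.

Osei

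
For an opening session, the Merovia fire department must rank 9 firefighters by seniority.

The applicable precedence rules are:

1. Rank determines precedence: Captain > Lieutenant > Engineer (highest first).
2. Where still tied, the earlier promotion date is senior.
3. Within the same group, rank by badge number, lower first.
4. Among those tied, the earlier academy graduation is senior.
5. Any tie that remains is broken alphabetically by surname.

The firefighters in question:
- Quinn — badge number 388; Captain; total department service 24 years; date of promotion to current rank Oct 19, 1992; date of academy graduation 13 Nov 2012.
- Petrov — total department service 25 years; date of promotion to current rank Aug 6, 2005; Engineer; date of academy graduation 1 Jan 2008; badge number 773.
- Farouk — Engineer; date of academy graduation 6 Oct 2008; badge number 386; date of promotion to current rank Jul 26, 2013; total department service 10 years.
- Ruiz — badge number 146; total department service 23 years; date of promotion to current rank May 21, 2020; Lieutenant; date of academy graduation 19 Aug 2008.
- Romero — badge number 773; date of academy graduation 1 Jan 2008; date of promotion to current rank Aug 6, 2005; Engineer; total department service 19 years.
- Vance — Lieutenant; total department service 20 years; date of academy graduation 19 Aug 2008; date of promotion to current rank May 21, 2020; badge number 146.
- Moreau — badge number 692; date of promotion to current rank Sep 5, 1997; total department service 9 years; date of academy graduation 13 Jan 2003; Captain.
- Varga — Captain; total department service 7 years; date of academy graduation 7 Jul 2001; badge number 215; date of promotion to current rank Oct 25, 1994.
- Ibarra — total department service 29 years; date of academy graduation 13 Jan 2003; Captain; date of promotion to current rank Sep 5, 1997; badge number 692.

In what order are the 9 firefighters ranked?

Quinn, Varga, Ibarra, Moreau, Ruiz, Vance, Petrov, Romero, Farouk

By rank: Quinn, Varga, Ibarra and Moreau (Captain); then Ruiz and Vance (Lieutenant); then Petrov, Romero and Farouk (Engineer).
Among Quinn, Varga, Ibarra and Moreau, by date of promotion to current rank (earlier first): Quinn (Oct 19, 1992) before Varga (Oct 25, 1994) before Ibarra and Moreau (Sep 5, 1997).
Ibarra and Moreau both have badge number 692, so the next rule applies.
Ibarra and Moreau both have date of academy graduation 13 Jan 2003, so the next rule applies.
Among Ibarra and Moreau, alphabetically by surname: Ibarra before Moreau.
Ruiz and Vance both have date of promotion to current rank May 21, 2020, so the next rule applies.
Ruiz and Vance both have badge number 146, so the next rule applies.
Ruiz and Vance both have date of academy graduation 19 Aug 2008, so the next rule applies.
Among Ruiz and Vance, alphabetically by surname: Ruiz before Vance.
Among Petrov, Romero and Farouk, by date of promotion to current rank (earlier first): Petrov and Romero (Aug 6, 2005) before Farouk (Jul 26, 2013).
Petrov and Romero both have badge number 773, so the next rule applies.
Petrov and Romero both have date of academy graduation 1 Jan 2008, so the next rule applies.
Among Petrov and Romero, alphabetically by surname: Petrov before Romero.
Full order: Quinn, Varga, Ibarra, Moreau, Ruiz, Vance, Petrov, Romero, Farouk.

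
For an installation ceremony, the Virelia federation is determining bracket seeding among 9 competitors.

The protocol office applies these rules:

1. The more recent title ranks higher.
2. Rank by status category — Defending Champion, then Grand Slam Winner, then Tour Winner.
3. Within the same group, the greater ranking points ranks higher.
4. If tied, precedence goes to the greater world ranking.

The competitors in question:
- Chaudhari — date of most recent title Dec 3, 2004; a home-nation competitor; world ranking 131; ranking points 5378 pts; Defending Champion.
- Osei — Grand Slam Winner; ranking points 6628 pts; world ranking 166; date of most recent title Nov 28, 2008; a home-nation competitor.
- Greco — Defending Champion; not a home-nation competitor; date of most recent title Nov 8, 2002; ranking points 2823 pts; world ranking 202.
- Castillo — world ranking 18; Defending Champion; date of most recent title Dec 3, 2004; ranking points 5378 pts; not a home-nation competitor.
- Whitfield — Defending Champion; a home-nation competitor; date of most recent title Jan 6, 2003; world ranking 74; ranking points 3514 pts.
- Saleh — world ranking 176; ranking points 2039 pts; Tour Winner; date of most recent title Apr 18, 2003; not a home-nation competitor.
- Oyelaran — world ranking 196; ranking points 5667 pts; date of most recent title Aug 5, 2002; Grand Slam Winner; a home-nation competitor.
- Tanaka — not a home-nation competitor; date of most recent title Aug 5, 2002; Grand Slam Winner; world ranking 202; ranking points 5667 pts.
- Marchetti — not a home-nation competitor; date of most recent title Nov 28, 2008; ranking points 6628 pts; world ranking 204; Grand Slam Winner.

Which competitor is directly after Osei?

By date of most recent title (later first): Marchetti and Osei (both Nov 28, 2008); then Chaudhari and Castillo (both Dec 3, 2004); then Saleh (Apr 18, 2003); then Whitfield (Jan 6, 2003); then Greco (Nov 8, 2002); then Tanaka and Oyelaran (both Aug 5, 2002).
Marchetti and Osei are each Grand Slam Winner, so the next rule applies.
Marchetti and Osei both have ranking points 6628 pts, so the next rule applies.
Among Marchetti and Osei, by world ranking (higher first): Marchetti (204) before Osei (166).
Chaudhari and Castillo are each Defending Champion, so the next rule applies.
Chaudhari and Castillo both have ranking points 5378 pts, so the next rule applies.
Among Chaudhari and Castillo, by world ranking (higher first): Chaudhari (131) before Castillo (18).
Tanaka and Oyelaran are each Grand Slam Winner, so the next rule applies.
Tanaka and Oyelaran both have ranking points 5667 pts, so the next rule applies.
Among Tanaka and Oyelaran, by world ranking (higher first): Tanaka (202) before Oyelaran (196).
Order: Marchetti, Osei, Chaudhari, Castillo, Saleh, Whitfield, Greco, Tanaka, Oyelaran.

Chaudhari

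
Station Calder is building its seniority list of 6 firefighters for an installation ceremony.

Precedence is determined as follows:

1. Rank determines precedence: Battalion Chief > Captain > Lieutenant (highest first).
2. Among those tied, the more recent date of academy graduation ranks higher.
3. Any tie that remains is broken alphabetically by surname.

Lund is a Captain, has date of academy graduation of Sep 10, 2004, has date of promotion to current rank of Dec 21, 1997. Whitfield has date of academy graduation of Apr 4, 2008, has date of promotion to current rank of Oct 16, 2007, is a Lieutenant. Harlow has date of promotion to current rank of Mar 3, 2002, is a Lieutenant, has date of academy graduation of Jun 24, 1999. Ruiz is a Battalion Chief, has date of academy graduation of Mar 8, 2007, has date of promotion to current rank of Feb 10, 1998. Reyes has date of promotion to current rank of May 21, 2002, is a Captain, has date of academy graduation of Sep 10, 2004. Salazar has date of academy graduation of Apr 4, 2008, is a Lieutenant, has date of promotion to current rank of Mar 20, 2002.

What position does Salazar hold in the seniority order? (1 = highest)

4

By rank: Ruiz (Battalion Chief); then Lund and Reyes (Captain); then Salazar, Whitfield and Harlow (Lieutenant).
Lund and Reyes both have date of academy graduation Sep 10, 2004, so the next rule applies.
Among Lund and Reyes, alphabetically by surname: Lund before Reyes.
Among Salazar, Whitfield and Harlow, by date of academy graduation (later first): Salazar and Whitfield (Apr 4, 2008) before Harlow (Jun 24, 1999).
Among Salazar and Whitfield, alphabetically by surname: Salazar before Whitfield.
Order: Ruiz, Lund, Reyes, Salazar, Whitfield, Harlow. So position 4.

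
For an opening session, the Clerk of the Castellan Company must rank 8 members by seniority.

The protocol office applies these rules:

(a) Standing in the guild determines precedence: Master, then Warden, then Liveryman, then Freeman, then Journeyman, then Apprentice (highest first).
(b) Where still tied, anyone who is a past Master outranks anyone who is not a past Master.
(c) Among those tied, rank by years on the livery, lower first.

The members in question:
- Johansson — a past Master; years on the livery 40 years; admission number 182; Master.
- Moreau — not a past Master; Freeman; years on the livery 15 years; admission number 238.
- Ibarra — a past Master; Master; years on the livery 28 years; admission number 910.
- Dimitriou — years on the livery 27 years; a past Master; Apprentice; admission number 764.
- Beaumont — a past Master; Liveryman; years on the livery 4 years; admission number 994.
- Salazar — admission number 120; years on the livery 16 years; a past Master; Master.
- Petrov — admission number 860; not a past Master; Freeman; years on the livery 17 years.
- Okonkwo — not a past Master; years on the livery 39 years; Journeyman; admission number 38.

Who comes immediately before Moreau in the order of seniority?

Beaumont

By standing in the guild: Salazar, Ibarra and Johansson (Master); then Beaumont (Liveryman); then Moreau and Petrov (Freeman); then Okonkwo (Journeyman); then Dimitriou (Apprentice).
Salazar, Ibarra and Johansson are each a past Master, so the next rule applies.
Among Salazar, Ibarra and Johansson, by years on the livery (lower first): Salazar (16 years) before Ibarra (28 years) before Johansson (40 years).
Moreau and Petrov are each not a past Master, so the next rule applies.
Among Moreau and Petrov, by years on the livery (lower first): Moreau (15 years) before Petrov (17 years).
Order: Salazar, Ibarra, Johansson, Beaumont, Moreau, Petrov, Okonkwo, Dimitriou.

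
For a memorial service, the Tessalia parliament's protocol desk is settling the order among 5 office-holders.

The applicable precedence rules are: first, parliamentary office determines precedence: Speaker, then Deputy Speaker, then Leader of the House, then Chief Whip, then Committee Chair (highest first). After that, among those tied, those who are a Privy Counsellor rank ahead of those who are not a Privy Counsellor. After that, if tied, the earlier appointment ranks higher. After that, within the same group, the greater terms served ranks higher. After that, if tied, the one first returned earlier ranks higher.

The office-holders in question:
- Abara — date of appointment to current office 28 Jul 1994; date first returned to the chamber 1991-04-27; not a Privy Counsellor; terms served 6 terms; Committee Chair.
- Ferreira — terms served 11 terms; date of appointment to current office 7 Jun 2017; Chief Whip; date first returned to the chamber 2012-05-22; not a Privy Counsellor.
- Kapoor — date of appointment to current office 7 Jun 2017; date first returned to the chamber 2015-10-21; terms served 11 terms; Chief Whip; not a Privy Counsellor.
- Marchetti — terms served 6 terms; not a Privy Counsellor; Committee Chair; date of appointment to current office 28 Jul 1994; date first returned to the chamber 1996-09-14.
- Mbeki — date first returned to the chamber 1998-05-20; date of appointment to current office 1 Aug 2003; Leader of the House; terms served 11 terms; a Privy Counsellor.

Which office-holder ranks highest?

By parliamentary office: Mbeki (Leader of the House); then Ferreira and Kapoor (Chief Whip); then Abara and Marchetti (Committee Chair).
Ferreira and Kapoor are each not a Privy Counsellor, so the next rule applies.
Ferreira and Kapoor both have date of appointment to current office 7 Jun 2017, so the next rule applies.
Ferreira and Kapoor both have terms served 11 terms, so the next rule applies.
Among Ferreira and Kapoor, by date first returned to the chamber (earlier first): Ferreira (2012-05-22) before Kapoor (2015-10-21).
Abara and Marchetti are each not a Privy Counsellor, so the next rule applies.
Abara and Marchetti both have date of appointment to current office 28 Jul 1994, so the next rule applies.
Abara and Marchetti both have terms served 6 terms, so the next rule applies.
Among Abara and Marchetti, by date first returned to the chamber (earlier first): Abara (1991-04-27) before Marchetti (1996-09-14).
Order: Mbeki, Ferreira, Kapoor, Abara, Marchetti.

Mbeki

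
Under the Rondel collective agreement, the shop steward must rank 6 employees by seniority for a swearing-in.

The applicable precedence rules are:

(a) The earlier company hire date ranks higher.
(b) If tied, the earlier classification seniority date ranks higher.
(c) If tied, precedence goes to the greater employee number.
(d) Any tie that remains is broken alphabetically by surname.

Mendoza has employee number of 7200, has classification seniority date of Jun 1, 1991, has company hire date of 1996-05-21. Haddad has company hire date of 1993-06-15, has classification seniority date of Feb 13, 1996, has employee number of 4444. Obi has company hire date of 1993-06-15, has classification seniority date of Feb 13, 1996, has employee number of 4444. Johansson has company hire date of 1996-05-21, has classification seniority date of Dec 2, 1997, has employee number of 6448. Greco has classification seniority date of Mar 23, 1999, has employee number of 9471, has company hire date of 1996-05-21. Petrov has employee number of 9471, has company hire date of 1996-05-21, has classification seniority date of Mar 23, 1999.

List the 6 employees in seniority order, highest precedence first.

Haddad, Obi, Mendoza, Johansson, Greco, Petrov

By company hire date (earlier first): Haddad and Obi (both 1993-06-15); then Mendoza, Johansson, Greco and Petrov (each 1996-05-21).
Haddad and Obi both have classification seniority date Feb 13, 1996, so the next rule applies.
Haddad and Obi both have employee number 4444, so the next rule applies.
Among Haddad and Obi, alphabetically by surname: Haddad before Obi.
Among Mendoza, Johansson, Greco and Petrov, by classification seniority date (earlier first): Mendoza (Jun 1, 1991) before Johansson (Dec 2, 1997) before Greco and Petrov (Mar 23, 1999).
Greco and Petrov both have employee number 9471, so the next rule applies.
Among Greco and Petrov, alphabetically by surname: Greco before Petrov.
Full order: Haddad, Obi, Mendoza, Johansson, Greco, Petrov.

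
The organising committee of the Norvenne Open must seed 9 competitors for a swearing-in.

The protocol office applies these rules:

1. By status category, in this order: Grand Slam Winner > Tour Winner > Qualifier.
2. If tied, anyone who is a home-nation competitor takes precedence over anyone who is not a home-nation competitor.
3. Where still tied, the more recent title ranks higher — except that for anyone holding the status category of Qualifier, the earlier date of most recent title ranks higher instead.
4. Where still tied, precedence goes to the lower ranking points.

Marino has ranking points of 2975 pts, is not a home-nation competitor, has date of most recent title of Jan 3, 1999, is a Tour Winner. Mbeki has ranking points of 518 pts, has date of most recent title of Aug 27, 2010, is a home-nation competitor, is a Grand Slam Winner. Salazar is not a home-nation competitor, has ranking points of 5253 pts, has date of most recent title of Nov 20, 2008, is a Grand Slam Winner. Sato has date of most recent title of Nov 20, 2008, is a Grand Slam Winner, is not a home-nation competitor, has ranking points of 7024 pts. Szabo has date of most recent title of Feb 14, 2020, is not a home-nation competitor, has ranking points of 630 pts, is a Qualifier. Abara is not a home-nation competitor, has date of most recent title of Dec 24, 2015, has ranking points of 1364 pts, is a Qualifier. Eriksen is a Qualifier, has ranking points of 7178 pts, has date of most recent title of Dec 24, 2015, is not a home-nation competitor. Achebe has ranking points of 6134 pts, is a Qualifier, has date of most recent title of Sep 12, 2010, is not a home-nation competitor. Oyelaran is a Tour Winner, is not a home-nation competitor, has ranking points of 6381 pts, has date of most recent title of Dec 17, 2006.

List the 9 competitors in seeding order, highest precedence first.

Mbeki, Salazar, Sato, Oyelaran, Marino, Achebe, Abara, Eriksen, Szabo

By status category: Mbeki, Salazar and Sato (Grand Slam Winner); then Oyelaran and Marino (Tour Winner); then Achebe, Abara, Eriksen and Szabo (Qualifier).
Among Mbeki, Salazar and Sato, a home-nation competitor before not a home-nation competitor: Mbeki (a home-nation competitor) before Salazar and Sato (not a home-nation competitor).
Salazar and Sato both have date of most recent title Nov 20, 2008, so the next rule applies.
Among Salazar and Sato, by ranking points (lower first): Salazar (5253 pts) before Sato (7024 pts).
Oyelaran and Marino are each not a home-nation competitor, so the next rule applies.
Among Oyelaran and Marino, by date of most recent title (later first): Oyelaran (Dec 17, 2006) before Marino (Jan 3, 1999).
Achebe, Abara, Eriksen and Szabo are each not a home-nation competitor, so the next rule applies.
Among Achebe, Abara, Eriksen and Szabo, by date of most recent title (earlier first) (reversed rule for this group): Achebe (Sep 12, 2010) before Abara and Eriksen (Dec 24, 2015) before Szabo (Feb 14, 2020).
Among Abara and Eriksen, by ranking points (lower first): Abara (1364 pts) before Eriksen (7178 pts).
Full order: Mbeki, Salazar, Sato, Oyelaran, Marino, Achebe, Abara, Eriksen, Szabo.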